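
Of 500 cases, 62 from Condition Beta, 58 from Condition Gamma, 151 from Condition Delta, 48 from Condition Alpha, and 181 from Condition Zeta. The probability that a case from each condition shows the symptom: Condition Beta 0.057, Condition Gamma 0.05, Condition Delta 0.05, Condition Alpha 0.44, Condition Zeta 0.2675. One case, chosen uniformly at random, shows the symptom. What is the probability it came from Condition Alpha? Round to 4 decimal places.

By Bayes' rule, posterior ∝ prior × likelihood:
  Condition Beta: 0.124 × 0.057 = 0.007068
  Condition Gamma: 0.116 × 0.05 = 0.0058
  Condition Delta: 0.302 × 0.05 = 0.0151
  Condition Alpha: 0.096 × 0.44 = 0.04224
  Condition Zeta: 0.362 × 0.2675 = 0.096835
Sum = 0.167043.
P(Condition Alpha | evidence) = 0.04224 / 0.167043 ≈ 0.2529.

0.2529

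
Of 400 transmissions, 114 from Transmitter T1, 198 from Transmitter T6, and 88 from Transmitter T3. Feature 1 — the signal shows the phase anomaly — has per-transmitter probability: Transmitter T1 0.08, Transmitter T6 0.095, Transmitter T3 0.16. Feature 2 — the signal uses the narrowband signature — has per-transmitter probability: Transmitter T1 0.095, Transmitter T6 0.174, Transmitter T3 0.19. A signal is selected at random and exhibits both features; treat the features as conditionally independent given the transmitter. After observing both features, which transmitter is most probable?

Compute prior × likelihood for every hypothesis:
  Transmitter T1: 0.285 × 0.08 × 0.095 = 0.002166
  Transmitter T6: 0.495 × 0.095 × 0.174 = 0.00818235
  Transmitter T3: 0.22 × 0.16 × 0.19 = 0.006688
Normalizing constant = 0.01703635.
Largest term belongs to Transmitter T6, so Transmitter T6 is most probable.

Transmitter T6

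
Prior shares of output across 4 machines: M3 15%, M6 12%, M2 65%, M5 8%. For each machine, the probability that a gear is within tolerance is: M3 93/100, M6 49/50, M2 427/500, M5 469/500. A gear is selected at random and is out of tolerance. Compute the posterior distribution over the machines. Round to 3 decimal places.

M3 0.093, M6 0.021, M2 0.842, M5 0.044

Taking complements, P(oversize | each) = M3 0.07, M6 0.02, M2 0.146, M5 0.062.
Unnormalized posteriors (prior × likelihood):
  M3: 0.15 × 0.07 = 0.0105
  M6: 0.12 × 0.02 = 0.0024
  M2: 0.65 × 0.146 = 0.0949
  M5: 0.08 × 0.062 = 0.00496
Total = 0.11276.
P(M3 | oversize) = 0.0105/0.11276 ≈ 0.093
P(M6 | oversize) = 0.0024/0.11276 ≈ 0.021
P(M2 | oversize) = 0.0949/0.11276 ≈ 0.842
P(M5 | oversize) = 0.00496/0.11276 ≈ 0.044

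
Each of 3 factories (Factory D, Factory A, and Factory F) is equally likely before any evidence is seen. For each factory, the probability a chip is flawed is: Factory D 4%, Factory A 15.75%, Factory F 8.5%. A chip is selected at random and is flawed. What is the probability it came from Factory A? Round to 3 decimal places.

Since the prior is uniform, the posterior is proportional to the likelihood:
  Factory D: 0.04
  Factory A: 0.1575
  Factory F: 0.085
Total = 0.2825.
P(Factory A | evidence) = 0.1575 / 0.2825 ≈ 0.558.

0.558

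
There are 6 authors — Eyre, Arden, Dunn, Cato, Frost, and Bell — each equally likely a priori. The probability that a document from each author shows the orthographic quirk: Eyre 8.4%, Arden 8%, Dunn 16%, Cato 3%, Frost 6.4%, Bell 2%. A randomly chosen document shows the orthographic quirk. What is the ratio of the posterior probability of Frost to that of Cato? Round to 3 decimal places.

With a uniform prior (1/6 each), posterior ∝ likelihood:
  Eyre: 0.084
  Arden: 0.08
  Dunn: 0.16
  Cato: 0.03
  Frost: 0.064
  Bell: 0.02
Normalizing constant = 0.438.
The ratio is 0.064 / 0.03 (the normalizer cancels) = 2.133.

2.133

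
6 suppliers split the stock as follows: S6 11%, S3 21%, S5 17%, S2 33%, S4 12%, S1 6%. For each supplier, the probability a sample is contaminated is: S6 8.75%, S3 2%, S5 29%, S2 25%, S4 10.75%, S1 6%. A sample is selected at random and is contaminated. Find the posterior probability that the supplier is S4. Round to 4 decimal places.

Compute prior × likelihood for every hypothesis:
  S6: 0.11 × 0.0875 = 0.009625
  S3: 0.21 × 0.02 = 0.0042
  S5: 0.17 × 0.29 = 0.0493
  S2: 0.33 × 0.25 = 0.0825
  S4: 0.12 × 0.1075 = 0.0129
  S1: 0.06 × 0.06 = 0.0036
Total = 0.162125.
P(S4 | evidence) = 0.0129 / 0.162125 ≈ 0.0796.

0.0796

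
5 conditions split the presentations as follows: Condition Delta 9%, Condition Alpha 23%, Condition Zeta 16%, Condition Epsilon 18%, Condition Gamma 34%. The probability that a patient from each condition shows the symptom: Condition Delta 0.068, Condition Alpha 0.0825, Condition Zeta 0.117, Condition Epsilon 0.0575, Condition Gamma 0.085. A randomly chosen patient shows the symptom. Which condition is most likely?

Condition Gamma

By Bayes' rule, posterior ∝ prior × likelihood:
  Condition Delta: 0.09 × 0.068 = 0.00612
  Condition Alpha: 0.23 × 0.0825 = 0.018975
  Condition Zeta: 0.16 × 0.117 = 0.01872
  Condition Epsilon: 0.18 × 0.0575 = 0.01035
  Condition Gamma: 0.34 × 0.085 = 0.0289
Sum = 0.083065.
Largest term belongs to Condition Gamma, so Condition Gamma is most probable.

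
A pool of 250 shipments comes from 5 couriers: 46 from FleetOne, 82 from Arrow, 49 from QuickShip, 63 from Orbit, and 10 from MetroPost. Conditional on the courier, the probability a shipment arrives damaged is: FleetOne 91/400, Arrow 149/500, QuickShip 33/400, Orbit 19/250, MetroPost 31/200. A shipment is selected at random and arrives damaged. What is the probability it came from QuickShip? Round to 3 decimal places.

0.089

Prior × likelihood for each hypothesis:
  FleetOne: 0.184 × 0.2275 = 0.04186
  Arrow: 0.328 × 0.298 = 0.097744
  QuickShip: 0.196 × 0.0825 = 0.01617
  Orbit: 0.252 × 0.076 = 0.019152
  MetroPost: 0.04 × 0.155 = 0.0062
Sum = 0.181126.
P(QuickShip | evidence) = 0.01617 / 0.181126 ≈ 0.089.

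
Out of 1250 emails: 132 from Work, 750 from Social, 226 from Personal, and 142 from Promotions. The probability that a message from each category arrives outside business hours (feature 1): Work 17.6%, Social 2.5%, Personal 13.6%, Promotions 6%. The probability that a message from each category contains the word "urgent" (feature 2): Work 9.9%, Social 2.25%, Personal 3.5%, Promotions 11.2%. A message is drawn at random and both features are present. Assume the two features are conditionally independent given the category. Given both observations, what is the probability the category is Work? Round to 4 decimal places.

Prior × likelihood for each hypothesis:
  Work: 0.1056 × 0.176 × 0.099 = 0.0018399744
  Social: 0.6 × 0.025 × 0.0225 = 0.0003375
  Personal: 0.1808 × 0.136 × 0.035 = 0.000860608
  Promotions: 0.1136 × 0.06 × 0.112 = 0.000763392
Total = 0.0038014744.
P(Work | evidence) = 0.0018399744 / 0.0038014744 ≈ 0.4840.

0.4840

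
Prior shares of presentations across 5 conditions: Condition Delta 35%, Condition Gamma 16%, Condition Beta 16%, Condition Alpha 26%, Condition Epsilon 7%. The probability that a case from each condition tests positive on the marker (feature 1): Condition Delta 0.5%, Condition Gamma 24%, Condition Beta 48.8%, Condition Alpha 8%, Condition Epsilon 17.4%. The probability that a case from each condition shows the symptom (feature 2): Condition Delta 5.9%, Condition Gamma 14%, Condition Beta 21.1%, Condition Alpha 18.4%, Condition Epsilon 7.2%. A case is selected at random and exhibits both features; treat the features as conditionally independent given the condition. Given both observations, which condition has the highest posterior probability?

Unnormalized posteriors (prior × likelihood):
  Condition Delta: 0.35 × 0.005 × 0.059 = 0.00010325
  Condition Gamma: 0.16 × 0.24 × 0.14 = 0.005376
  Condition Beta: 0.16 × 0.488 × 0.211 = 0.01647488
  Condition Alpha: 0.26 × 0.08 × 0.184 = 0.0038272
  Condition Epsilon: 0.07 × 0.174 × 0.072 = 0.00087696
Sum = 0.02665829.
Largest term belongs to Condition Beta, so Condition Beta is most probable.

Condition Beta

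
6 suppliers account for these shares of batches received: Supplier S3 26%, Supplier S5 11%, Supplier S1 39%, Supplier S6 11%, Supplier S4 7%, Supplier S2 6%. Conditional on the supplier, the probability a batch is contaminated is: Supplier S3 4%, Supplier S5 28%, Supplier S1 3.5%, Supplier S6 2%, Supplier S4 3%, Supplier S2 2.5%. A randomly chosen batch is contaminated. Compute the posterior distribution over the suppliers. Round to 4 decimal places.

Prior × likelihood for each hypothesis:
  Supplier S3: 0.26 × 0.04 = 0.0104
  Supplier S5: 0.11 × 0.28 = 0.0308
  Supplier S1: 0.39 × 0.035 = 0.01365
  Supplier S6: 0.11 × 0.02 = 0.0022
  Supplier S4: 0.07 × 0.03 = 0.0021
  Supplier S2: 0.06 × 0.025 = 0.0015
Normalizing constant = 0.06065.
P(Supplier S3 | contaminated) = 0.0104/0.06065 ≈ 0.1715
P(Supplier S5 | contaminated) = 0.0308/0.06065 ≈ 0.5078
P(Supplier S1 | contaminated) = 0.01365/0.06065 ≈ 0.2251
P(Supplier S6 | contaminated) = 0.0022/0.06065 ≈ 0.0363
P(Supplier S4 | contaminated) = 0.0021/0.06065 ≈ 0.0346
P(Supplier S2 | contaminated) = 0.0015/0.06065 ≈ 0.0247
(Check: 0.1715+0.5078+0.2251+0.0363+0.0346+0.0247 = 1.0000.)

Supplier S3 0.1715, Supplier S5 0.5078, Supplier S1 0.2251, Supplier S6 0.0363, Supplier S4 0.0346, Supplier S2 0.0247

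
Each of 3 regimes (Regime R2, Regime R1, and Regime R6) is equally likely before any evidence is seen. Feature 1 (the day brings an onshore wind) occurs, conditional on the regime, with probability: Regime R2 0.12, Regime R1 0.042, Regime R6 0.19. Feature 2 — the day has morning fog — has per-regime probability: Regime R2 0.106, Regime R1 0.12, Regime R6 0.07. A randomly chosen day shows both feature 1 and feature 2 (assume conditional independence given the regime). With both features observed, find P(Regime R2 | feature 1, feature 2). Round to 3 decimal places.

Since the prior is uniform, the posterior is proportional to the likelihood:
  Regime R2: 0.12 × 0.106 = 0.01272
  Regime R1: 0.042 × 0.12 = 0.00504
  Regime R6: 0.19 × 0.07 = 0.0133
Sum = 0.03106.
P(Regime R2 | evidence) = 0.01272 / 0.03106 ≈ 0.410.

0.410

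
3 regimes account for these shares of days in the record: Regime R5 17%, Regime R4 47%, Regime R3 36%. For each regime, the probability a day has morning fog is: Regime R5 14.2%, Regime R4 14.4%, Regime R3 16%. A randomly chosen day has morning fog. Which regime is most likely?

Unnormalized posteriors (prior × likelihood):
  Regime R5: 0.17 × 0.142 = 0.02414
  Regime R4: 0.47 × 0.144 = 0.06768
  Regime R3: 0.36 × 0.16 = 0.0576
Total = 0.14942.
Largest term belongs to Regime R4, so Regime R4 is most probable.

Regime R4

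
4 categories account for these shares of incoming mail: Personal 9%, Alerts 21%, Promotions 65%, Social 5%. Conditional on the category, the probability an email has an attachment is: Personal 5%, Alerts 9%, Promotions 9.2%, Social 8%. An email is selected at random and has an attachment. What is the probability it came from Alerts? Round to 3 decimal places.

Compute prior × likelihood for every hypothesis:
  Personal: 0.09 × 0.05 = 0.0045
  Alerts: 0.21 × 0.09 = 0.0189
  Promotions: 0.65 × 0.092 = 0.0598
  Social: 0.05 × 0.08 = 0.004
Normalizing constant = 0.0872.
P(Alerts | evidence) = 0.0189 / 0.0872 ≈ 0.217.

0.217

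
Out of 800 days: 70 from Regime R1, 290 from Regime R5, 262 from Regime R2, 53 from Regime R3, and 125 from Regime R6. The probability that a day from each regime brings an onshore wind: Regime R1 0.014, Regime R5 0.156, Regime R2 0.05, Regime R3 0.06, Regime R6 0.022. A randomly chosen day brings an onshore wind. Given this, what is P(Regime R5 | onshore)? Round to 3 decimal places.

0.693

Unnormalized posteriors (prior × likelihood):
  Regime R1: 0.0875 × 0.014 = 0.001225
  Regime R5: 0.3625 × 0.156 = 0.05655
  Regime R2: 0.3275 × 0.05 = 0.016375
  Regime R3: 0.06625 × 0.06 = 0.003975
  Regime R6: 0.15625 × 0.022 = 0.0034375
Sum = 0.0815625.
P(Regime R5 | evidence) = 0.05655 / 0.0815625 ≈ 0.693.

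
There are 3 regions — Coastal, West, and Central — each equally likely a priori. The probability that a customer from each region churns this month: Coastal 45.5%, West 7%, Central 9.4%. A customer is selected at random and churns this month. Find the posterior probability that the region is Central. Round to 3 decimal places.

Since the prior is uniform, the posterior is proportional to the likelihood:
  Coastal: 0.455
  West: 0.07
  Central: 0.094
Total = 0.619.
P(Central | evidence) = 0.094 / 0.619 ≈ 0.152.

0.152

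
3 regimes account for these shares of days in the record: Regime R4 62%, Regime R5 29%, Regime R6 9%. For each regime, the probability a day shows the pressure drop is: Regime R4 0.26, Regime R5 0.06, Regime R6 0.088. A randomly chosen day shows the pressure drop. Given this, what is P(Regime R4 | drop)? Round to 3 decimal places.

0.864

Compute prior × likelihood for every hypothesis:
  Regime R4: 0.62 × 0.26 = 0.1612
  Regime R5: 0.29 × 0.06 = 0.0174
  Regime R6: 0.09 × 0.088 = 0.00792
Total = 0.18652.
P(Regime R4 | evidence) = 0.1612 / 0.18652 ≈ 0.864.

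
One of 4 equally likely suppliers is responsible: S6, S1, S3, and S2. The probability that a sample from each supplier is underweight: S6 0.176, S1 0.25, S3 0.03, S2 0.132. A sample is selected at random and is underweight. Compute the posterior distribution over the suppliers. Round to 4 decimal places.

With a uniform prior (1/4 each), posterior ∝ likelihood:
  S6: 0.176
  S1: 0.25
  S3: 0.03
  S2: 0.132
Sum = 0.588.
P(S6 | underweight) = 0.176/0.588 ≈ 0.2993
P(S1 | underweight) = 0.25/0.588 ≈ 0.4252
P(S3 | underweight) = 0.03/0.588 ≈ 0.0510
P(S2 | underweight) = 0.132/0.588 ≈ 0.2245
(Check: 0.2993+0.4252+0.0510+0.2245 = 1.0000.)

S6 0.2993, S1 0.4252, S3 0.0510, S2 0.2245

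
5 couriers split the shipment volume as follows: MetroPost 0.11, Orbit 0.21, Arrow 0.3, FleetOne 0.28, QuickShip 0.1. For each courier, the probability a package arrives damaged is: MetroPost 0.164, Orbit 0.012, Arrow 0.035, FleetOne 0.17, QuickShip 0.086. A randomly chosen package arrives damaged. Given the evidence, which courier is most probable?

FleetOne

Compute prior × likelihood for every hypothesis:
  MetroPost: 0.11 × 0.164 = 0.01804
  Orbit: 0.21 × 0.012 = 0.00252
  Arrow: 0.3 × 0.035 = 0.0105
  FleetOne: 0.28 × 0.17 = 0.0476
  QuickShip: 0.1 × 0.086 = 0.0086
Normalizing constant = 0.08726.
Largest term belongs to FleetOne, so FleetOne is most probable.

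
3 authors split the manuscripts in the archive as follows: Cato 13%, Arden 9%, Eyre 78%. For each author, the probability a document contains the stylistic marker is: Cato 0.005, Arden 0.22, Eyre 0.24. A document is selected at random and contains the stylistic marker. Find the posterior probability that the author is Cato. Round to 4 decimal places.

0.0031

Compute prior × likelihood for every hypothesis:
  Cato: 0.13 × 0.005 = 0.00065
  Arden: 0.09 × 0.22 = 0.0198
  Eyre: 0.78 × 0.24 = 0.1872
Normalizing constant = 0.20765.
P(Cato | evidence) = 0.00065 / 0.20765 ≈ 0.0031.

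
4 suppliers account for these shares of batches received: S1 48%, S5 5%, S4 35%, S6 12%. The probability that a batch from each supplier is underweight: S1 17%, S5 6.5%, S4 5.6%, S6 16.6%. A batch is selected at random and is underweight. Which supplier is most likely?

Prior × likelihood for each hypothesis:
  S1: 0.48 × 0.17 = 0.0816
  S5: 0.05 × 0.065 = 0.00325
  S4: 0.35 × 0.056 = 0.0196
  S6: 0.12 × 0.166 = 0.01992
Normalizing constant = 0.12437.
Largest term belongs to S1, so S1 is most probable.

S1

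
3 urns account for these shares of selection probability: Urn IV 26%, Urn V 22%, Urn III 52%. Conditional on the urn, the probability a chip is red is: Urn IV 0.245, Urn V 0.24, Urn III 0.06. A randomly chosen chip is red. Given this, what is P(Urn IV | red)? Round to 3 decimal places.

By Bayes' rule, posterior ∝ prior × likelihood:
  Urn IV: 0.26 × 0.245 = 0.0637
  Urn V: 0.22 × 0.24 = 0.0528
  Urn III: 0.52 × 0.06 = 0.0312
Total = 0.1477.
P(Urn IV | evidence) = 0.0637 / 0.1477 ≈ 0.431.

0.431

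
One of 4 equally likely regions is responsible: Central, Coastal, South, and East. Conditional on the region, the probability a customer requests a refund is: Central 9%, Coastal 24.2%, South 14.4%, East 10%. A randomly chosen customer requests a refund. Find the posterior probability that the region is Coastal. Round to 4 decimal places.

0.4201

Since the prior is uniform, the posterior is proportional to the likelihood:
  Central: 0.09
  Coastal: 0.242
  South: 0.144
  East: 0.1
Normalizing constant = 0.576.
P(Coastal | evidence) = 0.242 / 0.576 ≈ 0.4201.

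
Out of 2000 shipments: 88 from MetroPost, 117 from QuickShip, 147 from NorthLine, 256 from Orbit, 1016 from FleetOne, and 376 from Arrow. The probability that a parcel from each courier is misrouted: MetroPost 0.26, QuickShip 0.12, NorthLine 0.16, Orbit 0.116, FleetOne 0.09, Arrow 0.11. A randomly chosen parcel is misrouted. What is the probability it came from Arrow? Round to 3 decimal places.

Prior × likelihood for each hypothesis:
  MetroPost: 0.044 × 0.26 = 0.01144
  QuickShip: 0.0585 × 0.12 = 0.00702
  NorthLine: 0.0735 × 0.16 = 0.01176
  Orbit: 0.128 × 0.116 = 0.014848
  FleetOne: 0.508 × 0.09 = 0.04572
  Arrow: 0.188 × 0.11 = 0.02068
Sum = 0.111468.
P(Arrow | evidence) = 0.02068 / 0.111468 ≈ 0.186.

0.186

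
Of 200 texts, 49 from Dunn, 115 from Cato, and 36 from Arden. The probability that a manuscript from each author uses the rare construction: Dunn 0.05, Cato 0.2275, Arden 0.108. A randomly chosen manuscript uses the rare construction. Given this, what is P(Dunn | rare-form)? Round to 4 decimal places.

0.0754

Unnormalized posteriors (prior × likelihood):
  Dunn: 0.245 × 0.05 = 0.01225
  Cato: 0.575 × 0.2275 = 0.1308125
  Arden: 0.18 × 0.108 = 0.01944
Normalizing constant = 0.1625025.
P(Dunn | evidence) = 0.01225 / 0.1625025 ≈ 0.0754.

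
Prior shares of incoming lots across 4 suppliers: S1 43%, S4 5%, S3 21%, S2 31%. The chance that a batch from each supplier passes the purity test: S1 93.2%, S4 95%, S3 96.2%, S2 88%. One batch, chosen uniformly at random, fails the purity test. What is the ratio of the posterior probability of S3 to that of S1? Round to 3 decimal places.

0.273

Taking complements, P(off-spec | each) = S1 0.068, S4 0.05, S3 0.038, S2 0.12.
Compute prior × likelihood for every hypothesis:
  S1: 0.43 × 0.068 = 0.02924
  S4: 0.05 × 0.05 = 0.0025
  S3: 0.21 × 0.038 = 0.00798
  S2: 0.31 × 0.12 = 0.0372
Normalizing constant = 0.07692.
The ratio is 0.00798 / 0.02924 (the normalizer cancels) = 0.273.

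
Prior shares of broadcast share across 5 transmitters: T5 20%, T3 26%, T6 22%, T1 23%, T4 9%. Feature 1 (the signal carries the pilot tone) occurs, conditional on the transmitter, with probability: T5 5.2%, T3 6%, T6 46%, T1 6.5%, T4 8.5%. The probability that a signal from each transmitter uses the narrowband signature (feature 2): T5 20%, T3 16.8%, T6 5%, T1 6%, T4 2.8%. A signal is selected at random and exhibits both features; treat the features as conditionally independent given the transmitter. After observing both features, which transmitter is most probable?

T6

Compute prior × likelihood for every hypothesis:
  T5: 0.2 × 0.052 × 0.2 = 0.00208
  T3: 0.26 × 0.06 × 0.168 = 0.0026208
  T6: 0.22 × 0.46 × 0.05 = 0.00506
  T1: 0.23 × 0.065 × 0.06 = 0.000897
  T4: 0.09 × 0.085 × 0.028 = 0.0002142
Normalizing constant = 0.010872.
Largest term belongs to T6, so T6 is most probable.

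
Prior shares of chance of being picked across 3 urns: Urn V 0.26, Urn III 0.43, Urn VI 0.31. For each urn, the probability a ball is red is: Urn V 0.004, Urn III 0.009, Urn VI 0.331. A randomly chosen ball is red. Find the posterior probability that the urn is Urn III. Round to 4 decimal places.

By Bayes' rule, posterior ∝ prior × likelihood:
  Urn V: 0.26 × 0.004 = 0.00104
  Urn III: 0.43 × 0.009 = 0.00387
  Urn VI: 0.31 × 0.331 = 0.10261
Normalizing constant = 0.10752.
P(Urn III | evidence) = 0.00387 / 0.10752 ≈ 0.0360.

0.0360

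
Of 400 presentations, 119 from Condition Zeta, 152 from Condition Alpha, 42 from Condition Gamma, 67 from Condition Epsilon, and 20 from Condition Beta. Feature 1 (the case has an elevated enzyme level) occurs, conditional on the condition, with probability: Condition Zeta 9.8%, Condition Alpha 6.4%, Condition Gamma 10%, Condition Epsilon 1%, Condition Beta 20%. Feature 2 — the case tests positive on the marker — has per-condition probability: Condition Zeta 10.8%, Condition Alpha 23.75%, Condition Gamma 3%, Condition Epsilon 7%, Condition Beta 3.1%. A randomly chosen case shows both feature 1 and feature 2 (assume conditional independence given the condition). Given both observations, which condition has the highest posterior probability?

Unnormalized posteriors (prior × likelihood):
  Condition Zeta: 0.2975 × 0.098 × 0.108 = 0.00314874
  Condition Alpha: 0.38 × 0.064 × 0.2375 = 0.005776
  Condition Gamma: 0.105 × 0.1 × 0.03 = 0.000315
  Condition Epsilon: 0.1675 × 0.01 × 0.07 = 0.00011725
  Condition Beta: 0.05 × 0.2 × 0.031 = 0.00031
Normalizing constant = 0.00966699.
Largest term belongs to Condition Alpha, so Condition Alpha is most probable.

Condition Alpha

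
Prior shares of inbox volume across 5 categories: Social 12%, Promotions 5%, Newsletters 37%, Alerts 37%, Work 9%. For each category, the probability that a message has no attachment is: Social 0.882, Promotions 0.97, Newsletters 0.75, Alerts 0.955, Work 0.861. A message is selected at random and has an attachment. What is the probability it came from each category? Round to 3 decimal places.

Social 0.103, Promotions 0.011, Newsletters 0.674, Alerts 0.121, Work 0.091

Taking complements, P(attachment | each) = Social 0.118, Promotions 0.03, Newsletters 0.25, Alerts 0.045, Work 0.139.
Prior × likelihood for each hypothesis:
  Social: 0.12 × 0.118 = 0.01416
  Promotions: 0.05 × 0.03 = 0.0015
  Newsletters: 0.37 × 0.25 = 0.0925
  Alerts: 0.37 × 0.045 = 0.01665
  Work: 0.09 × 0.139 = 0.01251
Total = 0.13732.
P(Social | attachment) = 0.01416/0.13732 ≈ 0.103
P(Promotions | attachment) = 0.0015/0.13732 ≈ 0.011
P(Newsletters | attachment) = 0.0925/0.13732 ≈ 0.674
P(Alerts | attachment) = 0.01665/0.13732 ≈ 0.121
P(Work | attachment) = 0.01251/0.13732 ≈ 0.091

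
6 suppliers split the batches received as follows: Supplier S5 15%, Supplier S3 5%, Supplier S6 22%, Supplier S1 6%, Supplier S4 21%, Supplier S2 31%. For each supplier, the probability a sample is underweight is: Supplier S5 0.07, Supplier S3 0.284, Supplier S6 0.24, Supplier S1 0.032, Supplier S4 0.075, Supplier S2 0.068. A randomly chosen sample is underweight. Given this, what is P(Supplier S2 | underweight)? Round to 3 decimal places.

Prior × likelihood for each hypothesis:
  Supplier S5: 0.15 × 0.07 = 0.0105
  Supplier S3: 0.05 × 0.284 = 0.0142
  Supplier S6: 0.22 × 0.24 = 0.0528
  Supplier S1: 0.06 × 0.032 = 0.00192
  Supplier S4: 0.21 × 0.075 = 0.01575
  Supplier S2: 0.31 × 0.068 = 0.02108
Normalizing constant = 0.11625.
P(Supplier S2 | evidence) = 0.02108 / 0.11625 ≈ 0.181.

0.181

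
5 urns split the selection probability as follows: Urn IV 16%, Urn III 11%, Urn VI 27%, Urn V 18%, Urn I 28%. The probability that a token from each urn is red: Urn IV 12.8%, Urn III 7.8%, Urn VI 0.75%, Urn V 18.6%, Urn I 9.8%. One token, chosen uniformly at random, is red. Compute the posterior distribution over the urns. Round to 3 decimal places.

By Bayes' rule, posterior ∝ prior × likelihood:
  Urn IV: 0.16 × 0.128 = 0.02048
  Urn III: 0.11 × 0.078 = 0.00858
  Urn VI: 0.27 × 0.0075 = 0.002025
  Urn V: 0.18 × 0.186 = 0.03348
  Urn I: 0.28 × 0.098 = 0.02744
Normalizing constant = 0.092005.
P(Urn IV | red) = 0.02048/0.092005 ≈ 0.223
P(Urn III | red) = 0.00858/0.092005 ≈ 0.093
P(Urn VI | red) = 0.002025/0.092005 ≈ 0.022
P(Urn V | red) = 0.03348/0.092005 ≈ 0.364
P(Urn I | red) = 0.02744/0.092005 ≈ 0.298

Urn IV 0.223, Urn III 0.093, Urn VI 0.022, Urn V 0.364, Urn I 0.298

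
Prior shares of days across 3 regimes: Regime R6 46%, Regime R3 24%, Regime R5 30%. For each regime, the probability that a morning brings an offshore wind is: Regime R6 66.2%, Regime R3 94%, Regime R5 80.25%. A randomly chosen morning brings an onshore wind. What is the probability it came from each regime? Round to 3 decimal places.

Regime R6 0.679, Regime R3 0.063, Regime R5 0.259

Taking complements, P(onshore | each) = Regime R6 0.338, Regime R3 0.06, Regime R5 0.1975.
Compute prior × likelihood for every hypothesis:
  Regime R6: 0.46 × 0.338 = 0.15548
  Regime R3: 0.24 × 0.06 = 0.0144
  Regime R5: 0.3 × 0.1975 = 0.05925
Sum = 0.22913.
P(Regime R6 | onshore) = 0.15548/0.22913 ≈ 0.679
P(Regime R3 | onshore) = 0.0144/0.22913 ≈ 0.063
P(Regime R5 | onshore) = 0.05925/0.22913 ≈ 0.259
(Check: 0.679+0.063+0.259 = 1.001.)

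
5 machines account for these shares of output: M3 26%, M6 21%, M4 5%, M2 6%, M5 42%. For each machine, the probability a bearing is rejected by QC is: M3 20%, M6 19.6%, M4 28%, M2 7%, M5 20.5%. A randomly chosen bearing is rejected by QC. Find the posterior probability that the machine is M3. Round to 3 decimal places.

By Bayes' rule, posterior ∝ prior × likelihood:
  M3: 0.26 × 0.2 = 0.052
  M6: 0.21 × 0.196 = 0.04116
  M4: 0.05 × 0.28 = 0.014
  M2: 0.06 × 0.07 = 0.0042
  M5: 0.42 × 0.205 = 0.0861
Sum = 0.19746.
P(M3 | evidence) = 0.052 / 0.19746 ≈ 0.263.

0.263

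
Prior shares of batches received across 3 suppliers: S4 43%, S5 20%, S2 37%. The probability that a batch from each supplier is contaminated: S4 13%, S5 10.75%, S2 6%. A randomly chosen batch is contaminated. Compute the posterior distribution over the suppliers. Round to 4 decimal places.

S4 0.5612, S5 0.2159, S2 0.2229

Prior × likelihood for each hypothesis:
  S4: 0.43 × 0.13 = 0.0559
  S5: 0.2 × 0.1075 = 0.0215
  S2: 0.37 × 0.06 = 0.0222
Normalizing constant = 0.0996.
P(S4 | contaminated) = 0.0559/0.0996 ≈ 0.5612
P(S5 | contaminated) = 0.0215/0.0996 ≈ 0.2159
P(S2 | contaminated) = 0.0222/0.0996 ≈ 0.2229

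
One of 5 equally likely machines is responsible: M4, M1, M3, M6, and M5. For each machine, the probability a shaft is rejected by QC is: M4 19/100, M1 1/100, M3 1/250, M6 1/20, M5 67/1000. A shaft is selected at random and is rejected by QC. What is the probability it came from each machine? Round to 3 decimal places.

M4 0.592, M1 0.031, M3 0.012, M6 0.156, M5 0.209

Since the prior is uniform, the posterior is proportional to the likelihood:
  M4: 0.19
  M1: 0.01
  M3: 0.004
  M6: 0.05
  M5: 0.067
Total = 0.321.
P(M4 | rejected) = 0.19/0.321 ≈ 0.592
P(M1 | rejected) = 0.01/0.321 ≈ 0.031
P(M3 | rejected) = 0.004/0.321 ≈ 0.012
P(M6 | rejected) = 0.05/0.321 ≈ 0.156
P(M5 | rejected) = 0.067/0.321 ≈ 0.209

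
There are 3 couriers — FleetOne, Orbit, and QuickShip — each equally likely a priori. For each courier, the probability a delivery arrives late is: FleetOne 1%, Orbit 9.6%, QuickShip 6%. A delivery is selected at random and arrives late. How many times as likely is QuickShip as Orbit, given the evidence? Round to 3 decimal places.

0.625

Since the prior is uniform, the posterior is proportional to the likelihood:
  FleetOne: 0.01
  Orbit: 0.096
  QuickShip: 0.06
Normalizing constant = 0.166.
The ratio is 0.06 / 0.096 (the normalizer cancels) = 0.625.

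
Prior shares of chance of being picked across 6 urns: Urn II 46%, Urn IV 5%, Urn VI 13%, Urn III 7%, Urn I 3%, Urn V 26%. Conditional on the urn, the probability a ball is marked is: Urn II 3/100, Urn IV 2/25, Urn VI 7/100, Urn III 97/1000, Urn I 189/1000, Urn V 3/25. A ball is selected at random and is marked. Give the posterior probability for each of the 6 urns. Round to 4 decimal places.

Urn II 0.1956, Urn IV 0.0567, Urn VI 0.1290, Urn III 0.0962, Urn I 0.0804, Urn V 0.4422

Unnormalized posteriors (prior × likelihood):
  Urn II: 0.46 × 0.03 = 0.0138
  Urn IV: 0.05 × 0.08 = 0.004
  Urn VI: 0.13 × 0.07 = 0.0091
  Urn III: 0.07 × 0.097 = 0.00679
  Urn I: 0.03 × 0.189 = 0.00567
  Urn V: 0.26 × 0.12 = 0.0312
Normalizing constant = 0.07056.
P(Urn II | marked) = 0.0138/0.07056 ≈ 0.1956
P(Urn IV | marked) = 0.004/0.07056 ≈ 0.0567
P(Urn VI | marked) = 0.0091/0.07056 ≈ 0.1290
P(Urn III | marked) = 0.00679/0.07056 ≈ 0.0962
P(Urn I | marked) = 0.00567/0.07056 ≈ 0.0804
P(Urn V | marked) = 0.0312/0.07056 ≈ 0.4422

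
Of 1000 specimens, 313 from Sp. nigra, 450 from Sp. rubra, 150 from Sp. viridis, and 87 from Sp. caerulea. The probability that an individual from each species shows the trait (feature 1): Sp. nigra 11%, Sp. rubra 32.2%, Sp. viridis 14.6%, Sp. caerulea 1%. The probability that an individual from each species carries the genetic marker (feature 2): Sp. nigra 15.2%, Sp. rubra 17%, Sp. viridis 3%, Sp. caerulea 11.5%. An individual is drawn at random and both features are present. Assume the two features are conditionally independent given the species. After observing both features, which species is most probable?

Compute prior × likelihood for every hypothesis:
  Sp. nigra: 0.313 × 0.11 × 0.152 = 0.00523336
  Sp. rubra: 0.45 × 0.322 × 0.17 = 0.024633
  Sp. viridis: 0.15 × 0.146 × 0.03 = 0.000657
  Sp. caerulea: 0.087 × 0.01 × 0.115 = 0.00010005
Sum = 0.03062341.
Largest term belongs to Sp. rubra, so Sp. rubra is most probable.

Sp. rubra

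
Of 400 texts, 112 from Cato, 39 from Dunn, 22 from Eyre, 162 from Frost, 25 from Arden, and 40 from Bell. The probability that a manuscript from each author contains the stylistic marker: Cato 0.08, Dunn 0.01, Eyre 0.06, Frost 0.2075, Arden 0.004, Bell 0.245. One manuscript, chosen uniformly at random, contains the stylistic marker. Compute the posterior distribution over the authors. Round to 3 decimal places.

Cato 0.165, Dunn 0.007, Eyre 0.024, Frost 0.620, Arden 0.002, Bell 0.181

Unnormalized posteriors (prior × likelihood):
  Cato: 0.28 × 0.08 = 0.0224
  Dunn: 0.0975 × 0.01 = 0.000975
  Eyre: 0.055 × 0.06 = 0.0033
  Frost: 0.405 × 0.2075 = 0.0840375
  Arden: 0.0625 × 0.004 = 0.00025
  Bell: 0.1 × 0.245 = 0.0245
Normalizing constant = 0.1354625.
P(Cato | marker) = 0.0224/0.1354625 ≈ 0.165
P(Dunn | marker) = 0.000975/0.1354625 ≈ 0.007
P(Eyre | marker) = 0.0033/0.1354625 ≈ 0.024
P(Frost | marker) = 0.0840375/0.1354625 ≈ 0.620
P(Arden | marker) = 0.00025/0.1354625 ≈ 0.002
P(Bell | marker) = 0.0245/0.1354625 ≈ 0.181
(Check: 0.165+0.007+0.024+0.620+0.002+0.181 = 0.999.)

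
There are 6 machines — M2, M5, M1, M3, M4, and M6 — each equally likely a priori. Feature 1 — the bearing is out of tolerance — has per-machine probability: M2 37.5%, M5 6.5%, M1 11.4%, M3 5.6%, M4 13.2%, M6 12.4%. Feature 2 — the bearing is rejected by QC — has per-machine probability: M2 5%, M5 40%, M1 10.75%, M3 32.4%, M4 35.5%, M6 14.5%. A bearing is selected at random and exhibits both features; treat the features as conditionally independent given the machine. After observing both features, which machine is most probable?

M4

With a uniform prior (1/6 each), posterior ∝ likelihood:
  M2: 0.375 × 0.05 = 0.01875
  M5: 0.065 × 0.4 = 0.026
  M1: 0.114 × 0.1075 = 0.012255
  M3: 0.056 × 0.324 = 0.018144
  M4: 0.132 × 0.355 = 0.04686
  M6: 0.124 × 0.145 = 0.01798
Normalizing constant = 0.139989.
Largest term belongs to M4, so M4 is most probable.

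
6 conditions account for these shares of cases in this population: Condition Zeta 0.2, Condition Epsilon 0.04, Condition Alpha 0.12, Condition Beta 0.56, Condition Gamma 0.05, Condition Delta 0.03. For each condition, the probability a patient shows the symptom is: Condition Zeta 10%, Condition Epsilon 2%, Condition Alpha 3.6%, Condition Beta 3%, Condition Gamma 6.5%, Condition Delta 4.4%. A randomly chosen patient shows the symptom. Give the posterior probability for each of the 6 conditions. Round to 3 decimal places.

Condition Zeta 0.430, Condition Epsilon 0.017, Condition Alpha 0.093, Condition Beta 0.361, Condition Gamma 0.070, Condition Delta 0.028

Compute prior × likelihood for every hypothesis:
  Condition Zeta: 0.2 × 0.1 = 0.02
  Condition Epsilon: 0.04 × 0.02 = 0.0008
  Condition Alpha: 0.12 × 0.036 = 0.00432
  Condition Beta: 0.56 × 0.03 = 0.0168
  Condition Gamma: 0.05 × 0.065 = 0.00325
  Condition Delta: 0.03 × 0.044 = 0.00132
Total = 0.04649.
P(Condition Zeta | symptomatic) = 0.02/0.04649 ≈ 0.430
P(Condition Epsilon | symptomatic) = 0.0008/0.04649 ≈ 0.017
P(Condition Alpha | symptomatic) = 0.00432/0.04649 ≈ 0.093
P(Condition Beta | symptomatic) = 0.0168/0.04649 ≈ 0.361
P(Condition Gamma | symptomatic) = 0.00325/0.04649 ≈ 0.070
P(Condition Delta | symptomatic) = 0.00132/0.04649 ≈ 0.028
(Check: 0.430+0.017+0.093+0.361+0.070+0.028 = 0.999.)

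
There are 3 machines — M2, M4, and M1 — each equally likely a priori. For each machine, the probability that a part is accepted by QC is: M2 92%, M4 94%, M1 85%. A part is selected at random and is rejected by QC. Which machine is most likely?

Taking complements, P(rejected | each) = M2 0.08, M4 0.06, M1 0.15.
With a uniform prior (1/3 each), posterior ∝ likelihood:
  M2: 0.08
  M4: 0.06
  M1: 0.15
Total = 0.29.
Largest term belongs to M1, so M1 is most probable.

M1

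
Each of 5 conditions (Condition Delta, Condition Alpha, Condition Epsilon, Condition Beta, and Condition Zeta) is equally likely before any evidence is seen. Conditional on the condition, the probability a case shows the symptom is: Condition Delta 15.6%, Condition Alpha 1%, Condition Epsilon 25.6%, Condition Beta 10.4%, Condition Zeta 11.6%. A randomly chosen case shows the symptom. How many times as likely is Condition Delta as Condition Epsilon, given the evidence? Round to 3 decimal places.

0.609

Since the prior is uniform, the posterior is proportional to the likelihood:
  Condition Delta: 0.156
  Condition Alpha: 0.01
  Condition Epsilon: 0.256
  Condition Beta: 0.104
  Condition Zeta: 0.116
Sum = 0.642.
The ratio is 0.156 / 0.256 (the normalizer cancels) = 0.609.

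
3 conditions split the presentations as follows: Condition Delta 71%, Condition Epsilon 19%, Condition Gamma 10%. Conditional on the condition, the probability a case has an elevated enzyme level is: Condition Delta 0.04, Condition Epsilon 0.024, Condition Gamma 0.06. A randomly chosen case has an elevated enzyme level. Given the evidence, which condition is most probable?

Unnormalized posteriors (prior × likelihood):
  Condition Delta: 0.71 × 0.04 = 0.0284
  Condition Epsilon: 0.19 × 0.024 = 0.00456
  Condition Gamma: 0.1 × 0.06 = 0.006
Sum = 0.03896.
Largest term belongs to Condition Delta, so Condition Delta is most probable.

Condition Delta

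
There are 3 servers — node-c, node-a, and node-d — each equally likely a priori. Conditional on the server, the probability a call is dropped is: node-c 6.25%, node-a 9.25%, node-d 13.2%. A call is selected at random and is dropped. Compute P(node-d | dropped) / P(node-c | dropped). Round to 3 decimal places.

With a uniform prior (1/3 each), posterior ∝ likelihood:
  node-c: 0.0625
  node-a: 0.0925
  node-d: 0.132
Total = 0.287.
The ratio is 0.132 / 0.0625 (the normalizer cancels) = 2.112.

2.112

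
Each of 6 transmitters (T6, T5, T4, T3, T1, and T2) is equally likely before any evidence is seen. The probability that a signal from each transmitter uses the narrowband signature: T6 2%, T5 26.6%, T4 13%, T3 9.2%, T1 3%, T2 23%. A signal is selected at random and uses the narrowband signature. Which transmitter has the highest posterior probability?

T5

With a uniform prior (1/6 each), posterior ∝ likelihood:
  T6: 0.02
  T5: 0.266
  T4: 0.13
  T3: 0.092
  T1: 0.03
  T2: 0.23
Total = 0.768.
Largest term belongs to T5, so T5 is most probable.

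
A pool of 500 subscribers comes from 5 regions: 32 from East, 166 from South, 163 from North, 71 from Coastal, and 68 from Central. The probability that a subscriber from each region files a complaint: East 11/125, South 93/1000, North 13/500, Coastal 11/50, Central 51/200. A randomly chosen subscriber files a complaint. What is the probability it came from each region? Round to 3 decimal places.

Unnormalized posteriors (prior × likelihood):
  East: 0.064 × 0.088 = 0.005632
  South: 0.332 × 0.093 = 0.030876
  North: 0.326 × 0.026 = 0.008476
  Coastal: 0.142 × 0.22 = 0.03124
  Central: 0.136 × 0.255 = 0.03468
Total = 0.110904.
P(East | complaint) = 0.005632/0.110904 ≈ 0.051
P(South | complaint) = 0.030876/0.110904 ≈ 0.278
P(North | complaint) = 0.008476/0.110904 ≈ 0.076
P(Coastal | complaint) = 0.03124/0.110904 ≈ 0.282
P(Central | complaint) = 0.03468/0.110904 ≈ 0.313
(Check: 0.051+0.278+0.076+0.282+0.313 = 1.000.)

East 0.051, South 0.278, North 0.076, Coastal 0.282, Central 0.313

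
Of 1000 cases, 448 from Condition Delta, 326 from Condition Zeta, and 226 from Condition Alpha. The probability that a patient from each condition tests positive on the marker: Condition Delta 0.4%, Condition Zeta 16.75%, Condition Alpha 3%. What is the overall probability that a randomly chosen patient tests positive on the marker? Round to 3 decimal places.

Unnormalized posteriors (prior × likelihood):
  Condition Delta: 0.448 × 0.004 = 0.001792
  Condition Zeta: 0.326 × 0.1675 = 0.054605
  Condition Alpha: 0.226 × 0.03 = 0.00678
P(marker-positive) = 0.001792 + 0.054605 + 0.00678 = 0.063177 → 0.063.

0.063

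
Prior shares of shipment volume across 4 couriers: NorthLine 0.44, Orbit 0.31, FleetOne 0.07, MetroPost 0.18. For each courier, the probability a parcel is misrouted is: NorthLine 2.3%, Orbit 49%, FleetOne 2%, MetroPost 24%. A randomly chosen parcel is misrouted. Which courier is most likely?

Compute prior × likelihood for every hypothesis:
  NorthLine: 0.44 × 0.023 = 0.01012
  Orbit: 0.31 × 0.49 = 0.1519
  FleetOne: 0.07 × 0.02 = 0.0014
  MetroPost: 0.18 × 0.24 = 0.0432
Total = 0.20662.
Largest term belongs to Orbit, so Orbit is most probable.

Orbit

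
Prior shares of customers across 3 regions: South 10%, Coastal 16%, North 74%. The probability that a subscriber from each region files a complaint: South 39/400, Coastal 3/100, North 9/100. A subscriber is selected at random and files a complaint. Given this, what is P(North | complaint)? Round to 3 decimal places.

0.821

Compute prior × likelihood for every hypothesis:
  South: 0.1 × 0.0975 = 0.00975
  Coastal: 0.16 × 0.03 = 0.0048
  North: 0.74 × 0.09 = 0.0666
Sum = 0.08115.
P(North | evidence) = 0.0666 / 0.08115 ≈ 0.821.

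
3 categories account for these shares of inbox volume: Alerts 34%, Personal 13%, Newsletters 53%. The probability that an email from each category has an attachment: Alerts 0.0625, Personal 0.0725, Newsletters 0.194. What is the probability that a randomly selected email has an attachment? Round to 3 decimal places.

0.133

Unnormalized posteriors (prior × likelihood):
  Alerts: 0.34 × 0.0625 = 0.02125
  Personal: 0.13 × 0.0725 = 0.009425
  Newsletters: 0.53 × 0.194 = 0.10282
P(attachment) = 0.02125 + 0.009425 + 0.10282 = 0.133495 → 0.133.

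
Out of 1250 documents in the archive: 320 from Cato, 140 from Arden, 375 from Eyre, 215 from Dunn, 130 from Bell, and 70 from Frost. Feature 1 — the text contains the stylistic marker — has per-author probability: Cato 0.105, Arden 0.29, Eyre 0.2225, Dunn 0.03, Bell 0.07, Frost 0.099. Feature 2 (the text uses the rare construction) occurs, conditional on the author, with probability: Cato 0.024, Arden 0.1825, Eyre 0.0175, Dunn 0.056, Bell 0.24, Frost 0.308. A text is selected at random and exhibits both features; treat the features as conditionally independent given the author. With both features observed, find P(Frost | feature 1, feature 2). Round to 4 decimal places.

Unnormalized posteriors (prior × likelihood):
  Cato: 0.256 × 0.105 × 0.024 = 0.00064512
  Arden: 0.112 × 0.29 × 0.1825 = 0.0059276
  Eyre: 0.3 × 0.2225 × 0.0175 = 0.001168125
  Dunn: 0.172 × 0.03 × 0.056 = 0.00028896
  Bell: 0.104 × 0.07 × 0.24 = 0.0017472
  Frost: 0.056 × 0.099 × 0.308 = 0.001707552
Normalizing constant = 0.011484557.
P(Frost | evidence) = 0.001707552 / 0.011484557 ≈ 0.1487.

0.1487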